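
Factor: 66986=2^1*33493^1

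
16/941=16/941 = 0.02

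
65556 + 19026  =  84582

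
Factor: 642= 2^1*3^1*107^1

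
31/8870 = 31/8870 = 0.00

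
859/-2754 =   -  859/2754 = - 0.31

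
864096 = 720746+143350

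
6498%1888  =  834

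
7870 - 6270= 1600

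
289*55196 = 15951644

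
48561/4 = 48561/4 = 12140.25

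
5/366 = 5/366=0.01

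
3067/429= 3067/429=7.15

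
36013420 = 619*58180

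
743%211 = 110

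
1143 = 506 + 637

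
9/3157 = 9/3157 = 0.00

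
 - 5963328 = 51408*( - 116 )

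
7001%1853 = 1442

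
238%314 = 238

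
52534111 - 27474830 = 25059281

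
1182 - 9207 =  - 8025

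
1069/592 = 1069/592 = 1.81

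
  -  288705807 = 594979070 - 883684877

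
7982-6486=1496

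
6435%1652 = 1479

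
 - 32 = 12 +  - 44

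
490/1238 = 245/619   =  0.40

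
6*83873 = 503238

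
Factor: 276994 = 2^1*138497^1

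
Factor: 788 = 2^2*197^1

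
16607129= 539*30811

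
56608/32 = 1769 = 1769.00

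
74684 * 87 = 6497508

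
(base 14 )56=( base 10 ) 76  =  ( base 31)2e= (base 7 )136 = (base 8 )114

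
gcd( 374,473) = 11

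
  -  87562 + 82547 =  - 5015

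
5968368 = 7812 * 764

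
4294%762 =484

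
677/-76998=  - 677/76998 = - 0.01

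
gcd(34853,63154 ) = 91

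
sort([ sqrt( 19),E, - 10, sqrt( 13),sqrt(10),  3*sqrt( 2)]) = [ - 10, E , sqrt(10),sqrt( 13), 3 *sqrt( 2),sqrt( 19) ]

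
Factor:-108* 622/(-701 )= 67176/701= 2^3  *  3^3 * 311^1*701^( - 1 ) 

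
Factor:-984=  - 2^3* 3^1*41^1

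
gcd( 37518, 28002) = 78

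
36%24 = 12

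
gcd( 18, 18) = 18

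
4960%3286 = 1674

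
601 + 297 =898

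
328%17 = 5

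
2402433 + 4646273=7048706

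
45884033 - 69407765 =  - 23523732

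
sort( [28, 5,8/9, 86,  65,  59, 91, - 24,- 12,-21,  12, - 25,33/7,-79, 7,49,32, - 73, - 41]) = [ - 79,  -  73,-41, -25, - 24, - 21,  -  12,8/9,33/7 , 5, 7,  12,28,32,49,59,65,86, 91]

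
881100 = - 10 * ( - 88110 )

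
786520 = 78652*10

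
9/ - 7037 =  - 9/7037= -0.00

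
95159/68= 95159/68 = 1399.40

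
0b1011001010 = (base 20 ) 1FE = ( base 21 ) 1d0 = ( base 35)KE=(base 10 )714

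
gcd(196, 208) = 4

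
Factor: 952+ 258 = 1210= 2^1*5^1*11^2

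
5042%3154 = 1888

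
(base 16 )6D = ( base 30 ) 3J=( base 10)109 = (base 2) 1101101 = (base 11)9A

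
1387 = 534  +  853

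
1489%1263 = 226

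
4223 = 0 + 4223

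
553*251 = 138803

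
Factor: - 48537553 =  - 269^1*180437^1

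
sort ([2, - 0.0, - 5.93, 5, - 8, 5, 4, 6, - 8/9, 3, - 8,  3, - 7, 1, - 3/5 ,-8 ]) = [ - 8,-8, - 8,  -  7,- 5.93, - 8/9, - 3/5  , - 0.0, 1, 2,3 , 3,4, 5, 5, 6]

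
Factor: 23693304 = 2^3 * 3^1*19^1*223^1*233^1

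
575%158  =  101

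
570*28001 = 15960570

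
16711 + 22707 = 39418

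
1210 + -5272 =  - 4062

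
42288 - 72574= -30286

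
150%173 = 150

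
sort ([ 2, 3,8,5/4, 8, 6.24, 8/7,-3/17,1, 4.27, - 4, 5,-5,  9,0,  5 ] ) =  [ - 5,-4, - 3/17,0, 1,8/7,5/4, 2,3,4.27,5,5,6.24 , 8,  8,9] 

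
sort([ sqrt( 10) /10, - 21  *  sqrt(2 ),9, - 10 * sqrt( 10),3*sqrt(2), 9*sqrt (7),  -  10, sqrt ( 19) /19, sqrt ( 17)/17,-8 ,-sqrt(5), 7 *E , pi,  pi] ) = [ - 10 *sqrt( 10 ) , - 21*sqrt(2), - 10, - 8,  -  sqrt( 5) , sqrt(19)/19,sqrt(17 ) /17, sqrt (10 ) /10,pi,pi,3 * sqrt (2),9, 7*E,9 * sqrt( 7 )]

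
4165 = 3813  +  352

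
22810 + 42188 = 64998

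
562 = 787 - 225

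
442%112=106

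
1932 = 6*322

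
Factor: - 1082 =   -  2^1* 541^1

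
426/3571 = 426/3571 = 0.12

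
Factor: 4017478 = 2^1*2008739^1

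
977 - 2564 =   -  1587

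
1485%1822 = 1485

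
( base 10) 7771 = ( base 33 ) 74G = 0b1111001011011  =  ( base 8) 17133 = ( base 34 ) 6OJ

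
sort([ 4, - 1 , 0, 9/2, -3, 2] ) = [  -  3,-1,0 , 2, 4  ,  9/2]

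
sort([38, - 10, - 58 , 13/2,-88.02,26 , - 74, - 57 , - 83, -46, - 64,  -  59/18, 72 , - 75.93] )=[ - 88.02, -83, - 75.93,-74, - 64, - 58, -57, - 46, -10, - 59/18,13/2 , 26,38,  72 ]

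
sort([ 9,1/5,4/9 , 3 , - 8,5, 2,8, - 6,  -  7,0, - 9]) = [ - 9, - 8, - 7,  -  6,0, 1/5, 4/9,2,3,  5,8, 9]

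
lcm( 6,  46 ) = 138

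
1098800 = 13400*82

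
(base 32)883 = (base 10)8451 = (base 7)33432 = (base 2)10000100000011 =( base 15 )2786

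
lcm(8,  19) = 152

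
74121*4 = 296484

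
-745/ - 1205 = 149/241 = 0.62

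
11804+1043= 12847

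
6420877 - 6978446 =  - 557569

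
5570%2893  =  2677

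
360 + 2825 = 3185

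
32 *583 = 18656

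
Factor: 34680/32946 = 2^2*5^1*19^( - 1 ) = 20/19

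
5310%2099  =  1112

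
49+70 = 119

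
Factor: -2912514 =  - 2^1*3^1*11^1*44129^1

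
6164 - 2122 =4042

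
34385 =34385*1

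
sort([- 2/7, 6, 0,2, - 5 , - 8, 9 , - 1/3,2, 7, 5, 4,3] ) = [ - 8,-5,-1/3,-2/7, 0,2 , 2, 3, 4,5, 6,7, 9 ]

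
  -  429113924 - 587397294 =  - 1016511218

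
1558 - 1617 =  - 59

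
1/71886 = 1/71886 = 0.00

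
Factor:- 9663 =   -  3^1*3221^1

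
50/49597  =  50/49597 = 0.00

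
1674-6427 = - 4753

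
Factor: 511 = 7^1*73^1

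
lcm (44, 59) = 2596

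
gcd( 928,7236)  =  4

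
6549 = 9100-2551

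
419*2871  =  1202949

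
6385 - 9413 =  -3028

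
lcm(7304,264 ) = 21912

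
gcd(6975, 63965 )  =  5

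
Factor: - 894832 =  - 2^4 * 55927^1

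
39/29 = 39/29 = 1.34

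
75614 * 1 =75614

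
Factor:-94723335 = - 3^2*5^1*7^1*83^1*3623^1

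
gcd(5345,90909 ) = 1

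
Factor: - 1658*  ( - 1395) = 2^1*3^2*5^1 * 31^1* 829^1 =2312910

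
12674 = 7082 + 5592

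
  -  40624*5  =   - 203120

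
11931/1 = 11931 = 11931.00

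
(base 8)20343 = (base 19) 1462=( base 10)8419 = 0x20e3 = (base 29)a09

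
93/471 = 31/157 = 0.20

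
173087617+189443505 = 362531122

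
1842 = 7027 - 5185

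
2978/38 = 1489/19 = 78.37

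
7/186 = 7/186 = 0.04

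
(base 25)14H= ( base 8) 1346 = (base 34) ls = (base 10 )742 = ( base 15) 347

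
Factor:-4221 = - 3^2*7^1*67^1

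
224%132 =92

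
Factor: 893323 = 19^1*47017^1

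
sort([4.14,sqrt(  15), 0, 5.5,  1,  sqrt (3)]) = [ 0,1, sqrt ( 3 ),  sqrt(15),4.14, 5.5] 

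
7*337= 2359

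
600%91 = 54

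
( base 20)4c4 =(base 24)34k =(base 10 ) 1844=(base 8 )3464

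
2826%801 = 423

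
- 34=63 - 97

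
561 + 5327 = 5888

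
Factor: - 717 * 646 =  - 2^1 * 3^1*17^1 *19^1*239^1=- 463182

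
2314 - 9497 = -7183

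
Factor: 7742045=5^1*1548409^1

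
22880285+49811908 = 72692193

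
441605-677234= - 235629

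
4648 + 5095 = 9743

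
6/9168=1/1528 = 0.00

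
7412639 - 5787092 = 1625547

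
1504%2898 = 1504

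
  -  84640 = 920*( - 92) 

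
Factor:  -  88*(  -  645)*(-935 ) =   -  2^3* 3^1 * 5^2*11^2*17^1*43^1 = -  53070600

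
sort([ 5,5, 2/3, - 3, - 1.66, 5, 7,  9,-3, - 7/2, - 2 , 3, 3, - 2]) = [ - 7/2,-3, - 3, - 2, - 2, - 1.66,2/3 , 3,3, 5, 5,5, 7,9 ]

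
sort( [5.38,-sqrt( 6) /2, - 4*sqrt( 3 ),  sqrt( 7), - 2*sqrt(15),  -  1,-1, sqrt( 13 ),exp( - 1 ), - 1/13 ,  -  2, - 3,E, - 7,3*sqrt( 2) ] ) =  [  -  2 * sqrt( 15), - 7, - 4*sqrt( 3 ), - 3,  -  2  , - sqrt( 6 ) /2, - 1 , - 1,-1/13, exp( - 1),sqrt (7) , E,  sqrt (13 ), 3*sqrt(2 )  ,  5.38 ] 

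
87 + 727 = 814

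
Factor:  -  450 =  - 2^1 * 3^2*  5^2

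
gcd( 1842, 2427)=3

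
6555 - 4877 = 1678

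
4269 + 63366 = 67635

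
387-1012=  - 625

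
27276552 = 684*39878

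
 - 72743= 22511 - 95254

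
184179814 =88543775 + 95636039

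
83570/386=216 + 97/193 = 216.50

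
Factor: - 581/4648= -1/8 = - 2^( - 3 )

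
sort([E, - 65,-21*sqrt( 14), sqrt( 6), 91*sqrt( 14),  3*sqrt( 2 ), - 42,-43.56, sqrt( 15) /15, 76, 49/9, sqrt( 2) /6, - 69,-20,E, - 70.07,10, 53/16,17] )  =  [ - 21 * sqrt( 14), - 70.07,-69, - 65, - 43.56, -42, - 20, sqrt( 2)/6,sqrt( 15 ) /15,sqrt( 6) , E,  E,  53/16, 3*sqrt( 2 ), 49/9, 10, 17,76,91 * sqrt( 14)] 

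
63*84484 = 5322492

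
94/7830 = 47/3915=0.01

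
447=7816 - 7369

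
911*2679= 2440569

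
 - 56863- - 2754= - 54109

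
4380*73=319740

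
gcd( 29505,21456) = 3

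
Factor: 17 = 17^1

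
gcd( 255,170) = 85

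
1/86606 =1/86606 =0.00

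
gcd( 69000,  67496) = 8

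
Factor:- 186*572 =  - 106392 = - 2^3*3^1*11^1*13^1  *  31^1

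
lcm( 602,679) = 58394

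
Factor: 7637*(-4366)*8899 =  -2^1*7^1*11^1*37^1 * 59^1*809^1*1091^1 = - 296720620658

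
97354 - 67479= 29875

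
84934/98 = 866 + 33/49 = 866.67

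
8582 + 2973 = 11555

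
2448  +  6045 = 8493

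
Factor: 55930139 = 257^1*283^1*769^1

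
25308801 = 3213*7877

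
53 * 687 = 36411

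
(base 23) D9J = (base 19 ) 10CG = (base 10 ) 7103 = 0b1101110111111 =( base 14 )2835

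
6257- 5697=560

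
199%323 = 199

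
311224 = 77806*4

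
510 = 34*15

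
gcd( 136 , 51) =17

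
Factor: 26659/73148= 2^ (-2)*53^1*503^1*18287^( - 1)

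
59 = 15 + 44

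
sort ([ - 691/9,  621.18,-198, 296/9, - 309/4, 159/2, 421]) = [ - 198,-309/4, - 691/9,296/9, 159/2,421, 621.18]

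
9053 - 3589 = 5464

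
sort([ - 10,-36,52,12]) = [ - 36,  -  10, 12,52 ]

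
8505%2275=1680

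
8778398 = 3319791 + 5458607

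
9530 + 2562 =12092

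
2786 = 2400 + 386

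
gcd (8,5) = 1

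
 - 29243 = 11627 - 40870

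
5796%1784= 444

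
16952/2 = 8476 = 8476.00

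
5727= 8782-3055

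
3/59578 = 3/59578 = 0.00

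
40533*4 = 162132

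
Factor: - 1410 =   -  2^1*3^1 * 5^1*47^1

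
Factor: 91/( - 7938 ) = - 13/1134 = - 2^( - 1 )*3^( - 4) * 7^(  -  1)*13^1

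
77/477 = 77/477 = 0.16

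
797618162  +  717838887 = 1515457049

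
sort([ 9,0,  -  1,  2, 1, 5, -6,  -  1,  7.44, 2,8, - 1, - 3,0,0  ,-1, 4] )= [ - 6,-3, - 1, - 1, -1,-1,0,  0,0,1,2,2,  4, 5,  7.44, 8, 9]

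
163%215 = 163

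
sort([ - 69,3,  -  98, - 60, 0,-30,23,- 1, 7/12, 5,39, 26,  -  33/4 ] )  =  [ - 98,  -  69, - 60, - 30, - 33/4, - 1, 0,7/12,3 , 5,23,  26, 39 ] 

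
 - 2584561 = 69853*(  -  37)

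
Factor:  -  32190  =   - 2^1  *  3^1 * 5^1*29^1*37^1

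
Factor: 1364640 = 2^5*3^1*5^1*2843^1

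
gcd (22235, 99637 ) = 1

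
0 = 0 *2342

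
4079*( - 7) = - 28553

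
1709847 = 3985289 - 2275442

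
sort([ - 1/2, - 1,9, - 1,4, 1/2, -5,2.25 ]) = [ - 5 , - 1, - 1,-1/2,1/2,2.25,4,  9]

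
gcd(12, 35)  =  1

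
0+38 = 38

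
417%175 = 67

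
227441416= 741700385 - 514258969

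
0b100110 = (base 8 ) 46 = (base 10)38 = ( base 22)1G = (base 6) 102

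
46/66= 23/33   =  0.70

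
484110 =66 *7335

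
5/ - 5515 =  - 1 + 1102/1103=- 0.00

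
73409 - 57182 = 16227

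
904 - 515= 389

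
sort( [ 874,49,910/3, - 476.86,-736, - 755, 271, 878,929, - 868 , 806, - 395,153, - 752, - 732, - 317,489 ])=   [ - 868 ,-755, - 752, - 736, - 732, - 476.86, - 395, - 317, 49,153, 271,910/3,  489,806, 874,878, 929 ]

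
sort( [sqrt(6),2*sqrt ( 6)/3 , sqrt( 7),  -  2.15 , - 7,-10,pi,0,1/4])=[ - 10,- 7, - 2.15, 0 , 1/4,2*sqrt( 6 ) /3,sqrt( 6),sqrt( 7 ),pi]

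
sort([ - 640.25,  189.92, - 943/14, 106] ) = [ - 640.25,-943/14, 106 , 189.92] 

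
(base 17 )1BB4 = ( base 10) 8283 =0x205B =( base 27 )B9L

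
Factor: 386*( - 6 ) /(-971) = 2316/971 =2^2* 3^1*193^1*  971^( - 1)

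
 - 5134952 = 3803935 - 8938887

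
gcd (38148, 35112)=132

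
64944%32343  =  258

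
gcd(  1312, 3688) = 8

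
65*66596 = 4328740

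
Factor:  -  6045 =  - 3^1*5^1*13^1*31^1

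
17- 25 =-8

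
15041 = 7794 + 7247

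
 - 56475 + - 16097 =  - 72572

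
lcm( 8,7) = 56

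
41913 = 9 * 4657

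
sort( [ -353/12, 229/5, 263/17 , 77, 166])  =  [-353/12,263/17,229/5, 77,166]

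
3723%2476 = 1247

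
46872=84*558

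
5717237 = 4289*1333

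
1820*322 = 586040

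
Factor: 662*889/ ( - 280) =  - 42037/20 = - 2^( - 2)*5^( - 1)*127^1*331^1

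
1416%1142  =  274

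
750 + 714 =1464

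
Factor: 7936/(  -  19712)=- 31/77 = - 7^(- 1) * 11^(-1)*31^1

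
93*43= 3999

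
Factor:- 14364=-2^2*3^3*7^1*19^1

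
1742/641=1742/641 =2.72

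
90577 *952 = 86229304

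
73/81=73/81 = 0.90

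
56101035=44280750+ 11820285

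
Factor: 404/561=2^2*3^( - 1 ) * 11^( - 1)* 17^( - 1 ) * 101^1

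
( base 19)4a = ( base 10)86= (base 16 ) 56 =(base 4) 1112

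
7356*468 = 3442608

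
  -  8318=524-8842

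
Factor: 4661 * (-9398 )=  - 43804078 = - 2^1*37^1*59^1 * 79^1* 127^1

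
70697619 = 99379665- 28682046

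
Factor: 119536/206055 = 496/855 = 2^4*3^(  -  2 ) * 5^(- 1)*19^( - 1) *31^1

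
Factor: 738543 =3^1 * 13^1*29^1*653^1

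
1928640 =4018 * 480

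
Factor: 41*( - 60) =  - 2460= - 2^2*3^1*5^1*41^1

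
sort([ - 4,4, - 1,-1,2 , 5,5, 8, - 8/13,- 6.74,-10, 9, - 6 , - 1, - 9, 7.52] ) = [ - 10,-9, - 6.74, - 6, - 4,-1, - 1 , - 1, -8/13,2,4, 5, 5,7.52,  8, 9 ] 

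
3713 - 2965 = 748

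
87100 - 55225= 31875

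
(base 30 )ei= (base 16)1B6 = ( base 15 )1e3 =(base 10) 438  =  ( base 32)dm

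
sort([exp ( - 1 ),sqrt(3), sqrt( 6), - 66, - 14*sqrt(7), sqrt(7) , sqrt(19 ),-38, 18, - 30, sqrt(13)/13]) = [ -66, - 38 ,-14 * sqrt( 7), - 30,sqrt( 13 )/13, exp( - 1),sqrt( 3),sqrt( 6),sqrt(7 ),sqrt( 19 ), 18 ] 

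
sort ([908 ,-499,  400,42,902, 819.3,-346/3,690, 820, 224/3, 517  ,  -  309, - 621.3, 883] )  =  [-621.3  , - 499,-309 , - 346/3, 42, 224/3, 400,517, 690, 819.3,820, 883,  902, 908 ]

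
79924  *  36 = 2877264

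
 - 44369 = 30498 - 74867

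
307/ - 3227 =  - 307/3227=- 0.10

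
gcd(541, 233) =1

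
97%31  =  4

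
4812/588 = 8 + 9/49 = 8.18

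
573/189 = 3+2/63 = 3.03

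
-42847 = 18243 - 61090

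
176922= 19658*9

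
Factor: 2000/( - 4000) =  - 1/2  =  - 2^ (-1 ) 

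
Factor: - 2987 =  - 29^1*103^1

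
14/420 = 1/30= 0.03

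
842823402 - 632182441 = 210640961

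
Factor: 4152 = 2^3*3^1* 173^1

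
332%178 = 154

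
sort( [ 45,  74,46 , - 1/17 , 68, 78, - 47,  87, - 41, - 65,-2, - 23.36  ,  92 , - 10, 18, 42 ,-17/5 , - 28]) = [ - 65, - 47,- 41, - 28, - 23.36, - 10, - 17/5, - 2, - 1/17,18,42,45, 46,68,74, 78, 87,92 ] 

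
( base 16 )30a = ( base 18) 274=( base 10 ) 778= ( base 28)RM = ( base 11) 648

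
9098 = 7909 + 1189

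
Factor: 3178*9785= 31096730 = 2^1*5^1*7^1*19^1*103^1*227^1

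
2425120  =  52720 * 46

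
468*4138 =1936584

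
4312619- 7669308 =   -  3356689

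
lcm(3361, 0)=0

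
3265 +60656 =63921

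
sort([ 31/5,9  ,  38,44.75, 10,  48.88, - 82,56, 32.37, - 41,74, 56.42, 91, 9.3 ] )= [ - 82, - 41 , 31/5, 9,9.3,10,32.37, 38,44.75, 48.88,56,56.42,74,91]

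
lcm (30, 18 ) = 90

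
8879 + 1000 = 9879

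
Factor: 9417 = 3^1*43^1*73^1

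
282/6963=94/2321  =  0.04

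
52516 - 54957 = -2441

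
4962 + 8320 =13282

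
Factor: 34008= 2^3*3^1*13^1  *  109^1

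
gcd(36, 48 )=12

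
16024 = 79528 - 63504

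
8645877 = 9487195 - 841318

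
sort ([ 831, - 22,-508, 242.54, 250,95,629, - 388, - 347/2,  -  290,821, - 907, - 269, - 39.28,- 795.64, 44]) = [ - 907,-795.64, -508, - 388, - 290, - 269, - 347/2,-39.28, - 22, 44, 95,242.54, 250, 629,821, 831]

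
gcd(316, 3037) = 1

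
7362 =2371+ 4991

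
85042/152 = 42521/76 = 559.49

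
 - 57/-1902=19/634= 0.03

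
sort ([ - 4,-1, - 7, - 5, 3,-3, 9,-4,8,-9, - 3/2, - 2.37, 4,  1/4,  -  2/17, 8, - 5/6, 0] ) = [-9,-7,-5 , - 4,-4,  -  3,  -  2.37,-3/2,  -  1, -5/6 , - 2/17,0,1/4,  3, 4, 8, 8,  9]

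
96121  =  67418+28703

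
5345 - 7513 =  - 2168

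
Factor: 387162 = 2^1*3^2*137^1*157^1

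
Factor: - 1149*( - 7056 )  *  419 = 3396977136 = 2^4*3^3*7^2*383^1*419^1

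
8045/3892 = 8045/3892  =  2.07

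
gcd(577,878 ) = 1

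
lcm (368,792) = 36432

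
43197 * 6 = 259182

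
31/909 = 31/909 = 0.03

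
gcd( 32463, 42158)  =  1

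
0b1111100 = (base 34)3M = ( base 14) 8c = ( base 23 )59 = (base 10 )124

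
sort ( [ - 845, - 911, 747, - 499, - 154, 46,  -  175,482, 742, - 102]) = [ - 911, - 845 , - 499 , - 175, - 154, - 102, 46,482,742 , 747]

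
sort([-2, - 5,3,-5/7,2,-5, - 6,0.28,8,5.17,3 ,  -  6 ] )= [ -6,  -  6, - 5 ,-5, - 2 ,-5/7, 0.28,2, 3,3 , 5.17, 8]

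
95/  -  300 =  - 19/60 = -0.32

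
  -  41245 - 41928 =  - 83173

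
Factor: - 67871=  - 67^1*1013^1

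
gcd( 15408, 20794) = 2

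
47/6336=47/6336 =0.01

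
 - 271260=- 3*90420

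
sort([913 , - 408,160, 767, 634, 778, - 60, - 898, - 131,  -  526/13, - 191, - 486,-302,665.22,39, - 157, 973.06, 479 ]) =[ -898,  -  486, - 408,-302, - 191, - 157,  -  131, - 60, - 526/13, 39, 160, 479, 634,665.22,767,778,913,973.06]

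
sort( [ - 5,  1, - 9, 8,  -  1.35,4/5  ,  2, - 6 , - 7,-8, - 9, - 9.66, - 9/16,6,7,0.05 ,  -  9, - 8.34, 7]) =[ - 9.66, - 9, - 9,-9,- 8.34 , -8,  -  7, - 6  , - 5, - 1.35,- 9/16,0.05, 4/5, 1,  2,6,7,7, 8 ]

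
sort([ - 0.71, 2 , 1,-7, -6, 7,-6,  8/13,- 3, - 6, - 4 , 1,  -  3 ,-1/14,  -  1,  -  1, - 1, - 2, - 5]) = [ - 7, - 6, - 6,-6, - 5,-4 ,-3, - 3, - 2, - 1, - 1, - 1, - 0.71,  -  1/14,8/13, 1,1, 2,7 ]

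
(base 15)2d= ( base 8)53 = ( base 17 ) 29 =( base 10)43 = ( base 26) 1H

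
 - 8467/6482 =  - 2 + 4497/6482=- 1.31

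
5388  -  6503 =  - 1115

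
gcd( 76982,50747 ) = 1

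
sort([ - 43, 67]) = [-43,67 ]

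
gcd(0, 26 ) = 26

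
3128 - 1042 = 2086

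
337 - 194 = 143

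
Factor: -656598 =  - 2^1 * 3^1*109433^1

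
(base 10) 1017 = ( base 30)13r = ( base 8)1771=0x3f9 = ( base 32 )VP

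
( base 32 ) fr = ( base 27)il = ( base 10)507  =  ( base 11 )421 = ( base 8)773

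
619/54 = 11  +  25/54 = 11.46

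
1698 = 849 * 2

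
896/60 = 224/15 = 14.93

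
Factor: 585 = 3^2*5^1*13^1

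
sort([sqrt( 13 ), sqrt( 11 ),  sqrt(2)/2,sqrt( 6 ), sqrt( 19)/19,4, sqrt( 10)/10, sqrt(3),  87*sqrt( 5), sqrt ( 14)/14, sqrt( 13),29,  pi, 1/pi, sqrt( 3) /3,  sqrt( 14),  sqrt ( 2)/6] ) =[ sqrt( 19) /19 , sqrt( 2) /6,sqrt( 14)/14,sqrt( 10)/10,1/pi,  sqrt( 3) /3, sqrt( 2 ) /2, sqrt( 3),sqrt( 6) , pi, sqrt(11), sqrt(13), sqrt( 13),sqrt( 14),4, 29, 87*sqrt( 5) ]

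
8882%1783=1750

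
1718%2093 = 1718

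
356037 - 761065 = -405028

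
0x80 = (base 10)128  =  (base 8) 200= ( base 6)332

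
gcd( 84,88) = 4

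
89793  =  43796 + 45997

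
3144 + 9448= 12592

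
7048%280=48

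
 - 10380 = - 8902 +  - 1478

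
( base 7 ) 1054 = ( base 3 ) 112011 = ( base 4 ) 11332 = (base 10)382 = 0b101111110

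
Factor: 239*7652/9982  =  914414/4991 = 2^1*7^(-1 )*23^( - 1)*31^( - 1) * 239^1 * 1913^1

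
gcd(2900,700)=100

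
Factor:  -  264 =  - 2^3*3^1*11^1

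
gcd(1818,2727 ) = 909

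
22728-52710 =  - 29982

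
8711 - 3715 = 4996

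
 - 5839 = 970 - 6809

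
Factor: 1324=2^2 * 331^1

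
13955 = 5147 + 8808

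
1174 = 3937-2763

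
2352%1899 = 453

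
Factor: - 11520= - 2^8*3^2*5^1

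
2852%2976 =2852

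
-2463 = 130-2593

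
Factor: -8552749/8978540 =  - 2^( - 2)*5^(-1 )*61^1*149^1*941^1* 448927^( - 1)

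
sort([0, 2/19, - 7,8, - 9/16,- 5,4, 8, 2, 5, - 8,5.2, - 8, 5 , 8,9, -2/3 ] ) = [ - 8, - 8, -7, - 5,- 2/3,-9/16,0, 2/19, 2,4, 5,5, 5.2, 8,8, 8, 9]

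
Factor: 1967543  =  1967543^1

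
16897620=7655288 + 9242332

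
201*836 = 168036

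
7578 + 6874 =14452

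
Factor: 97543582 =2^1*6581^1*7411^1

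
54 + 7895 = 7949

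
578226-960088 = -381862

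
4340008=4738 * 916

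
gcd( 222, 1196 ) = 2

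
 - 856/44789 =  - 856/44789 = - 0.02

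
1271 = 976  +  295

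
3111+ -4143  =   - 1032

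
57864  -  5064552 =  - 5006688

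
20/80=1/4 = 0.25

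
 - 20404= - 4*5101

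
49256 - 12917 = 36339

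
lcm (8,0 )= 0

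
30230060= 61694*490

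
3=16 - 13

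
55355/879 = 55355/879 = 62.97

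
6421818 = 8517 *754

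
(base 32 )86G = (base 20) 1100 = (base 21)J10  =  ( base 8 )20320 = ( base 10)8400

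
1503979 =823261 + 680718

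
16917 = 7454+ 9463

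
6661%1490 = 701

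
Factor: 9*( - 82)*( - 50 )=2^2 * 3^2*5^2*41^1 = 36900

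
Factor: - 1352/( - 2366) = 2^2 * 7^( - 1 )= 4/7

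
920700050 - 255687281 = 665012769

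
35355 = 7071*5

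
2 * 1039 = 2078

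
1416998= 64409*22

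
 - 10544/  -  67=10544/67 = 157.37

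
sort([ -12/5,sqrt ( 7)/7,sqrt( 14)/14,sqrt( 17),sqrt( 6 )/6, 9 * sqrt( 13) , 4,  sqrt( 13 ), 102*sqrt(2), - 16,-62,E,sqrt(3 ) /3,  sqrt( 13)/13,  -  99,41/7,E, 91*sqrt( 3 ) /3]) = [ - 99, - 62, - 16,-12/5,sqrt( 14)/14,sqrt(13)/13,sqrt( 7)/7,sqrt( 6)/6,sqrt (3)/3  ,  E,E, sqrt(13 ),4,sqrt( 17),41/7,9*sqrt( 13),91*sqrt( 3 )/3,102*sqrt(2 )] 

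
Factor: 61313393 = 61313393^1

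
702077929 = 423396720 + 278681209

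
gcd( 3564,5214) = 66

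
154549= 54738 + 99811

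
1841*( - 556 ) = -1023596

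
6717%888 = 501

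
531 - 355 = 176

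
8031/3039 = 2  +  651/1013 = 2.64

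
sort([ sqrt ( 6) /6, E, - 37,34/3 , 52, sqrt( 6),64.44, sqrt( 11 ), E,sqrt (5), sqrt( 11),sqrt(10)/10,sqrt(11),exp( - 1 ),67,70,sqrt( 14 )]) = [ - 37,sqrt( 10 )/10, exp( -1),sqrt ( 6)/6,sqrt(5), sqrt( 6),E,E,  sqrt(11),sqrt (11),sqrt( 11), sqrt( 14), 34/3,52,64.44,67,70] 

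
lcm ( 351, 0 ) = 0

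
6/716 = 3/358 = 0.01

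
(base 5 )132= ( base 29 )1d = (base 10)42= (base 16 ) 2A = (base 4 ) 222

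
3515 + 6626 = 10141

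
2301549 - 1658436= 643113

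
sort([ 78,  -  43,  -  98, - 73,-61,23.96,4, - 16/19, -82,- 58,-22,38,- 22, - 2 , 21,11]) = [ - 98, - 82,  -  73 ,- 61, - 58, -43 , - 22, - 22 ,  -  2, - 16/19,4,11,21,23.96, 38,78 ]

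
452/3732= 113/933 =0.12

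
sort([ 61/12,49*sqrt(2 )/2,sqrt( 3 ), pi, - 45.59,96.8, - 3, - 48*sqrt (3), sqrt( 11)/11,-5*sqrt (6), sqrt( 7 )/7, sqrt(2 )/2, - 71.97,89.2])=[ - 48*sqrt( 3 ), - 71.97, - 45.59,-5*sqrt( 6 ), - 3, sqrt ( 11)/11,  sqrt (7 )/7,sqrt(2) /2,  sqrt(3 ), pi,  61/12 , 49*sqrt (2 )/2, 89.2,96.8 ]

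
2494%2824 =2494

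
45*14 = 630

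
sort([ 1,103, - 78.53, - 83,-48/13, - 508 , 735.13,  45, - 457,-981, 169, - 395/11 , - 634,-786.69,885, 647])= [ -981, - 786.69, - 634, - 508 ,- 457, - 83 , - 78.53 , - 395/11,-48/13, 1, 45 , 103,169,647, 735.13 , 885]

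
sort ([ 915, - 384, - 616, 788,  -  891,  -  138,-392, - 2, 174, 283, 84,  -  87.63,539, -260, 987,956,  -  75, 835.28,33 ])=[- 891,- 616, - 392,  -  384,-260, - 138 , - 87.63, - 75, - 2,33,  84,  174, 283,  539,788,835.28,915, 956, 987 ] 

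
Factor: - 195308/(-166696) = 2^ ( - 1)  *67^( - 1) *157^1  =  157/134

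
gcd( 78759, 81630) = 9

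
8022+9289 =17311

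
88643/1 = 88643 = 88643.00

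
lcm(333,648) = 23976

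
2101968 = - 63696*(-33 )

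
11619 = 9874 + 1745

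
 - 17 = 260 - 277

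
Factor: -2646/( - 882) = 3 = 3^1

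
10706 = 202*53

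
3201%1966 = 1235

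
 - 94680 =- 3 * 31560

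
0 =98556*0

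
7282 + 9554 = 16836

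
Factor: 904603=7^1 * 129229^1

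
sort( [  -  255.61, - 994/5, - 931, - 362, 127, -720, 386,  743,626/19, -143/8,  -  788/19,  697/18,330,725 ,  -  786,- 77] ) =[  -  931, - 786,-720,  -  362, - 255.61,-994/5, - 77, - 788/19, - 143/8,626/19, 697/18, 127,330, 386, 725,  743] 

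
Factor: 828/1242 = 2^1*3^( - 1)  =  2/3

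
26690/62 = 430+ 15/31  =  430.48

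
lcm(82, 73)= 5986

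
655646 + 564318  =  1219964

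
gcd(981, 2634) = 3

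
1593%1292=301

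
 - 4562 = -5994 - -1432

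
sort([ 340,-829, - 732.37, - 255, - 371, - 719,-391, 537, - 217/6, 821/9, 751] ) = [ - 829, - 732.37 , - 719, - 391, - 371, - 255, - 217/6, 821/9,340,537,751 ] 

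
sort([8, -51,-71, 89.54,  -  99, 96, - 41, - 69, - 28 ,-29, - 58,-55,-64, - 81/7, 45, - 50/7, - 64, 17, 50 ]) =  [ - 99, - 71 , - 69, - 64, - 64, - 58, - 55, - 51, - 41, - 29, - 28, - 81/7,  -  50/7, 8,17 , 45,50,89.54,96]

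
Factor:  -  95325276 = - 2^2*3^1 * 7943773^1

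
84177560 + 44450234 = 128627794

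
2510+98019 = 100529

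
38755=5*7751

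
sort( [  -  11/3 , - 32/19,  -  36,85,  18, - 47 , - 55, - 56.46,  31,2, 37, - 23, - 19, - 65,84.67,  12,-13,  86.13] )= [ - 65, - 56.46,-55 , - 47, - 36, - 23,-19, - 13, - 11/3, - 32/19,2, 12,  18, 31 , 37 , 84.67,85, 86.13 ] 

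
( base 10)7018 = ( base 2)1101101101010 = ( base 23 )D63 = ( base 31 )79c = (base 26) A9O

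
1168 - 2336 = - 1168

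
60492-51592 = 8900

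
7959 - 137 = 7822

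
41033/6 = 41033/6 = 6838.83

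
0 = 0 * 6779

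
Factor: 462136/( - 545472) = -61/72 = -  2^( - 3) * 3^( - 2)*61^1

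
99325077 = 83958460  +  15366617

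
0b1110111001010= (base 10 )7626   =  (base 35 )67V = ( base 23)e9d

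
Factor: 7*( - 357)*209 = -3^1*7^2*11^1*17^1*  19^1  =  -522291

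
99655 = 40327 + 59328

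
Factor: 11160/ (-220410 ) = - 4/79  =  - 2^2*79^(-1) 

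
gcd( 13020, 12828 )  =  12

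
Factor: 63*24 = 2^3*3^3 * 7^1 = 1512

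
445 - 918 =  - 473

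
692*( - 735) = - 508620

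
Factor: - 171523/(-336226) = 503/986 = 2^ ( - 1 )*17^( - 1)*29^ (  -  1)*503^1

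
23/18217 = 23/18217 = 0.00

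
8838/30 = 1473/5 = 294.60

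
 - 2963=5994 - 8957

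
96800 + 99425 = 196225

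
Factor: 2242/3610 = 5^( - 1 )*19^( - 1)*59^1  =  59/95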